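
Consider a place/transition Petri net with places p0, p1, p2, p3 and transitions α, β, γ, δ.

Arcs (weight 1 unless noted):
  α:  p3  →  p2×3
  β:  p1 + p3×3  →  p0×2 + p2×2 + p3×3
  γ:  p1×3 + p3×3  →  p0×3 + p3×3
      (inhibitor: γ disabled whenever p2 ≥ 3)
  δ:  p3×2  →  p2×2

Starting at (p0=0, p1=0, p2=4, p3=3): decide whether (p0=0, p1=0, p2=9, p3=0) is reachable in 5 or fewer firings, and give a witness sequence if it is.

step 1: fire α:  (p0=0, p1=0, p2=4, p3=3) → (p0=0, p1=0, p2=7, p3=2)
step 2: fire δ:  (p0=0, p1=0, p2=7, p3=2) → (p0=0, p1=0, p2=9, p3=0)

YES — reachable via ⟨α, δ⟩ (2 firings)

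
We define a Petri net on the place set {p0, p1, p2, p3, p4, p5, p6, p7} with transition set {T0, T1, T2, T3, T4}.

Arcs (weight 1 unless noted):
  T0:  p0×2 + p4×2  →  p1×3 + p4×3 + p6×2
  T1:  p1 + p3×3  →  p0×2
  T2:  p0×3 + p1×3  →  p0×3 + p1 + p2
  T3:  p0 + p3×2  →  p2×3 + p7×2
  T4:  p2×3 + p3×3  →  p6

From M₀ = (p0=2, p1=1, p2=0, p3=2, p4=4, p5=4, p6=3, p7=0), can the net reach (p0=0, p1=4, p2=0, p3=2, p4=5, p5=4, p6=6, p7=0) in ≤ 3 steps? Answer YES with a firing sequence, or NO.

depth 0: 1 marking
depth 1: 3 markings reached so far
depth 2: 3 markings reached so far
(frontier empty at depth 2; search complete)
target is not among the 3 markings reachable within 3 steps

NO — not reachable within 3 firings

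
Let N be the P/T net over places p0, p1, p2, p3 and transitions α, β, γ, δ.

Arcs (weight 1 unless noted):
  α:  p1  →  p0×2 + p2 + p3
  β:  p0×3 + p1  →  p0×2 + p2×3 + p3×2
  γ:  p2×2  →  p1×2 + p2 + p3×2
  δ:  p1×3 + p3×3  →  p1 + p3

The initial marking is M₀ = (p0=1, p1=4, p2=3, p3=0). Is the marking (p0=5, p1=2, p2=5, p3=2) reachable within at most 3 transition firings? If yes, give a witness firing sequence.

YES — reachable via ⟨α, α⟩ (2 firings)

step 1: fire α:  (p0=1, p1=4, p2=3, p3=0) → (p0=3, p1=3, p2=4, p3=1)
step 2: fire α:  (p0=3, p1=3, p2=4, p3=1) → (p0=5, p1=2, p2=5, p3=2)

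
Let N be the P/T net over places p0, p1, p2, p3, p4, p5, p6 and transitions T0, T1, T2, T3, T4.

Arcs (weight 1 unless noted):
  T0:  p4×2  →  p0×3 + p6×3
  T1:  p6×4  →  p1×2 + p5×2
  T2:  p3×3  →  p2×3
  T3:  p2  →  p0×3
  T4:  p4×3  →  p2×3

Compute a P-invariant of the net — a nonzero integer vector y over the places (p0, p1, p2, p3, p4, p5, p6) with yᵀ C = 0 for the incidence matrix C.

y = (p0:0, p1:1, p2:0, p3:0, p4:0, p5:-1, p6:0)

Incidence matrix C (rows=places, cols=transitions):
       T0   T1   T2   T3   T4
   p0   3    0    0    3    0
   p1   0    2    0    0    0
   p2   0    0    3   -1    3
   p3   0    0   -3    0    0
   p4  -2    0    0    0   -3
   p5   0    2    0    0    0
   p6   3   -4    0    0    0

Candidate y = [0, 1, 0, 0, 0, -1, 0]; check y·C column-wise:
  col T0: 0·3 + 1·0 + 0·-2 + -1·0 + 0·3 = 0
  col T1: 1·2 + -1·2 + 0·-4 = 0
  col T2: 1·0 + 0·3 + 0·-3 + -1·0 = 0
  col T3: 0·3 + 1·0 + 0·-1 + -1·0 = 0
  col T4: 1·0 + 0·3 + 0·-3 + -1·0 = 0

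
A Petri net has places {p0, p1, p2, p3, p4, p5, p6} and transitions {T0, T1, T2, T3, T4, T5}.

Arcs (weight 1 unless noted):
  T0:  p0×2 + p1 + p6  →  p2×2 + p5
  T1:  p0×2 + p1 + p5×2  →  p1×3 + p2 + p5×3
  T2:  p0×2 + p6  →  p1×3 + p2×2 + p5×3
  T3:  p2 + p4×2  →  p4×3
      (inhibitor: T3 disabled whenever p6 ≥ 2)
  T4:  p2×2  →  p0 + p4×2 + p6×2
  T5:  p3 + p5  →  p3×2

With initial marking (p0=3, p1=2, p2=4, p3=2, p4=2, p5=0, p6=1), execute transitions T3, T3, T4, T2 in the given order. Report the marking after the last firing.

step 1: fire T3:  (p0=3, p1=2, p2=4, p3=2, p4=2, p5=0, p6=1) → (p0=3, p1=2, p2=3, p3=2, p4=3, p5=0, p6=1)
step 2: fire T3:  (p0=3, p1=2, p2=3, p3=2, p4=3, p5=0, p6=1) → (p0=3, p1=2, p2=2, p3=2, p4=4, p5=0, p6=1)
step 3: fire T4:  (p0=3, p1=2, p2=2, p3=2, p4=4, p5=0, p6=1) → (p0=4, p1=2, p2=0, p3=2, p4=6, p5=0, p6=3)
step 4: fire T2:  (p0=4, p1=2, p2=0, p3=2, p4=6, p5=0, p6=3) → (p0=2, p1=5, p2=2, p3=2, p4=6, p5=3, p6=2)

(p0=2, p1=5, p2=2, p3=2, p4=6, p5=3, p6=2)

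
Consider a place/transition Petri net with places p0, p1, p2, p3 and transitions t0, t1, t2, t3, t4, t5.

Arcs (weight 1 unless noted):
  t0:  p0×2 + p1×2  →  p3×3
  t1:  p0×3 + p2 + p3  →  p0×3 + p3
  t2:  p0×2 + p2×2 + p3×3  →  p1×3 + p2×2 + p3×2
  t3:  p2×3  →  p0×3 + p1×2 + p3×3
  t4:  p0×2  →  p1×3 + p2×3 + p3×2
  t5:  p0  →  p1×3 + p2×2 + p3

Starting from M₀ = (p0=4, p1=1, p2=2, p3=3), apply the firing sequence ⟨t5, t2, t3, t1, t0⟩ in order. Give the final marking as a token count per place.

(p0=2, p1=7, p2=0, p3=9)

step 1: fire t5:  (p0=4, p1=1, p2=2, p3=3) → (p0=3, p1=4, p2=4, p3=4)
step 2: fire t2:  (p0=3, p1=4, p2=4, p3=4) → (p0=1, p1=7, p2=4, p3=3)
step 3: fire t3:  (p0=1, p1=7, p2=4, p3=3) → (p0=4, p1=9, p2=1, p3=6)
step 4: fire t1:  (p0=4, p1=9, p2=1, p3=6) → (p0=4, p1=9, p2=0, p3=6)
step 5: fire t0:  (p0=4, p1=9, p2=0, p3=6) → (p0=2, p1=7, p2=0, p3=9)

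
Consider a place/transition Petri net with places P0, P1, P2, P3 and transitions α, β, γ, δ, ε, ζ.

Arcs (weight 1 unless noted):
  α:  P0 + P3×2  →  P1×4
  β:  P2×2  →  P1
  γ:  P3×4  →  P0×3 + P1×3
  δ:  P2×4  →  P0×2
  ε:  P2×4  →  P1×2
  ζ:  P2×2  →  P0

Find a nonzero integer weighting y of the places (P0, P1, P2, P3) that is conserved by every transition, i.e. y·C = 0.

y = (P0:2, P1:2, P2:1, P3:3)

Incidence matrix C (rows=places, cols=transitions):
        α    β    γ    δ    ε    ζ
   P0  -1    0    3    2    0    1
   P1   4    1    3    0    2    0
   P2   0   -2    0   -4   -4   -2
   P3  -2    0   -4    0    0    0

Candidate y = [2, 2, 1, 3]; check y·C column-wise:
  col α: 2·-1 + 2·4 + 1·0 + 3·-2 = 0
  col β: 2·0 + 2·1 + 1·-2 + 3·0 = 0
  col γ: 2·3 + 2·3 + 1·0 + 3·-4 = 0
  col δ: 2·2 + 2·0 + 1·-4 + 3·0 = 0
  col ε: 2·0 + 2·2 + 1·-4 + 3·0 = 0
  col ζ: 2·1 + 2·0 + 1·-2 + 3·0 = 0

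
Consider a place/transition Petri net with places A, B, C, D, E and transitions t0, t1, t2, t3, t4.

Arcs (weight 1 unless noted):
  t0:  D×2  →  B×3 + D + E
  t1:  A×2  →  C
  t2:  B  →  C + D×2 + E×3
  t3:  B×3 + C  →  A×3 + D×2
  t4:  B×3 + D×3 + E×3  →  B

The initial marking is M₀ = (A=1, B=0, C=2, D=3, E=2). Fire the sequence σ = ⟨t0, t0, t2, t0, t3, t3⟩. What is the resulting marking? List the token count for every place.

step 1: fire t0:  (A=1, B=0, C=2, D=3, E=2) → (A=1, B=3, C=2, D=2, E=3)
step 2: fire t0:  (A=1, B=3, C=2, D=2, E=3) → (A=1, B=6, C=2, D=1, E=4)
step 3: fire t2:  (A=1, B=6, C=2, D=1, E=4) → (A=1, B=5, C=3, D=3, E=7)
step 4: fire t0:  (A=1, B=5, C=3, D=3, E=7) → (A=1, B=8, C=3, D=2, E=8)
step 5: fire t3:  (A=1, B=8, C=3, D=2, E=8) → (A=4, B=5, C=2, D=4, E=8)
step 6: fire t3:  (A=4, B=5, C=2, D=4, E=8) → (A=7, B=2, C=1, D=6, E=8)

(A=7, B=2, C=1, D=6, E=8)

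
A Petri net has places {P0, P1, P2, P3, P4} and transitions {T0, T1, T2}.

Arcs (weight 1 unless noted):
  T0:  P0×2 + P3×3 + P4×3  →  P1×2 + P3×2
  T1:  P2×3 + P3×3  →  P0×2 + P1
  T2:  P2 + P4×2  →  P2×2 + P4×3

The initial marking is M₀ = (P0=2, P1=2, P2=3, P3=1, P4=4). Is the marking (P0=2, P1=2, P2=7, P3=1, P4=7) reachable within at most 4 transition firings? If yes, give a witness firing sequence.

depth 0: 1 marking
depth 1: 2 markings reached so far
depth 2: 3 markings reached so far
depth 3: 4 markings reached so far
depth 4: 5 markings reached so far
target is not among the 5 markings reachable within 4 steps

NO — not reachable within 4 firings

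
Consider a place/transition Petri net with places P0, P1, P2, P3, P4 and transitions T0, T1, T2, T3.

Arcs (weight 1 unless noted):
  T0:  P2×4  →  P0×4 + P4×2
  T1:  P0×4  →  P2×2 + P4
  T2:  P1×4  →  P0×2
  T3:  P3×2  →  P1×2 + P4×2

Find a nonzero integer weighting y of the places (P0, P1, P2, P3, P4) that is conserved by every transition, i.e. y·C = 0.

Incidence matrix C (rows=places, cols=transitions):
       T0   T1   T2   T3
   P0   4   -4    2    0
   P1   0    0   -4    2
   P2  -4    2    0    0
   P3   0    0    0   -2
   P4   2    1    0    2

Candidate y = [2, 1, 3, 3, 2]; check y·C column-wise:
  col T0: 2·4 + 1·0 + 3·-4 + 3·0 + 2·2 = 0
  col T1: 2·-4 + 1·0 + 3·2 + 3·0 + 2·1 = 0
  col T2: 2·2 + 1·-4 + 3·0 + 3·0 + 2·0 = 0
  col T3: 2·0 + 1·2 + 3·0 + 3·-2 + 2·2 = 0

y = (P0:2, P1:1, P2:3, P3:3, P4:2)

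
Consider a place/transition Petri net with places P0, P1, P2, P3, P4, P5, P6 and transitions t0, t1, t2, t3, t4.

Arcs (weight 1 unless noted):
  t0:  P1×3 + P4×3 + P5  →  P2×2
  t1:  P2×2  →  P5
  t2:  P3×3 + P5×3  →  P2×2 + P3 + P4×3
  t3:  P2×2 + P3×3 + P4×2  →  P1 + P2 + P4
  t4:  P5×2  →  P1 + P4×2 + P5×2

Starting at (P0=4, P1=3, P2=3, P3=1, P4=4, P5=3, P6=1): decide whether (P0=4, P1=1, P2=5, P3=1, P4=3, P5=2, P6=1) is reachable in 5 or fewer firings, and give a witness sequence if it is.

YES — reachable via ⟨t0, t4⟩ (2 firings)

step 1: fire t0:  (P0=4, P1=3, P2=3, P3=1, P4=4, P5=3, P6=1) → (P0=4, P1=0, P2=5, P3=1, P4=1, P5=2, P6=1)
step 2: fire t4:  (P0=4, P1=0, P2=5, P3=1, P4=1, P5=2, P6=1) → (P0=4, P1=1, P2=5, P3=1, P4=3, P5=2, P6=1)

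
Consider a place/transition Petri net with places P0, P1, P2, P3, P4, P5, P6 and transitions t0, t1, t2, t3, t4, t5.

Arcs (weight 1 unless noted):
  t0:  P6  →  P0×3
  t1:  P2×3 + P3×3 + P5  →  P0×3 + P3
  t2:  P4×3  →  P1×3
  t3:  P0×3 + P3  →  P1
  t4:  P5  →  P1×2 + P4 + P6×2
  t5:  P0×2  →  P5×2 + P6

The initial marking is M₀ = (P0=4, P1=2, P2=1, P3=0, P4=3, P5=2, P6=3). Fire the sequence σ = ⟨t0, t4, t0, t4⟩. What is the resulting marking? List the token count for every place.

(P0=10, P1=6, P2=1, P3=0, P4=5, P5=0, P6=5)

step 1: fire t0:  (P0=4, P1=2, P2=1, P3=0, P4=3, P5=2, P6=3) → (P0=7, P1=2, P2=1, P3=0, P4=3, P5=2, P6=2)
step 2: fire t4:  (P0=7, P1=2, P2=1, P3=0, P4=3, P5=2, P6=2) → (P0=7, P1=4, P2=1, P3=0, P4=4, P5=1, P6=4)
step 3: fire t0:  (P0=7, P1=4, P2=1, P3=0, P4=4, P5=1, P6=4) → (P0=10, P1=4, P2=1, P3=0, P4=4, P5=1, P6=3)
step 4: fire t4:  (P0=10, P1=4, P2=1, P3=0, P4=4, P5=1, P6=3) → (P0=10, P1=6, P2=1, P3=0, P4=5, P5=0, P6=5)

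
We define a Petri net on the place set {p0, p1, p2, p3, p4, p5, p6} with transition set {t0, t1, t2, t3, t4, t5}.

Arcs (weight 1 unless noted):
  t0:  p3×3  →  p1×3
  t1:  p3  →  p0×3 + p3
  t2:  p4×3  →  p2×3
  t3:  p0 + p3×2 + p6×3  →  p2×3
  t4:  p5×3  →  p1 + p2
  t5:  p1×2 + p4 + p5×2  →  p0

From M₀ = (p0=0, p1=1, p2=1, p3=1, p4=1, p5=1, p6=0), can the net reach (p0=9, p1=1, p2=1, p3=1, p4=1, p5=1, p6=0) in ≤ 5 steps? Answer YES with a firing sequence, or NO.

YES — reachable via ⟨t1, t1, t1⟩ (3 firings)

step 1: fire t1:  (p0=0, p1=1, p2=1, p3=1, p4=1, p5=1, p6=0) → (p0=3, p1=1, p2=1, p3=1, p4=1, p5=1, p6=0)
step 2: fire t1:  (p0=3, p1=1, p2=1, p3=1, p4=1, p5=1, p6=0) → (p0=6, p1=1, p2=1, p3=1, p4=1, p5=1, p6=0)
step 3: fire t1:  (p0=6, p1=1, p2=1, p3=1, p4=1, p5=1, p6=0) → (p0=9, p1=1, p2=1, p3=1, p4=1, p5=1, p6=0)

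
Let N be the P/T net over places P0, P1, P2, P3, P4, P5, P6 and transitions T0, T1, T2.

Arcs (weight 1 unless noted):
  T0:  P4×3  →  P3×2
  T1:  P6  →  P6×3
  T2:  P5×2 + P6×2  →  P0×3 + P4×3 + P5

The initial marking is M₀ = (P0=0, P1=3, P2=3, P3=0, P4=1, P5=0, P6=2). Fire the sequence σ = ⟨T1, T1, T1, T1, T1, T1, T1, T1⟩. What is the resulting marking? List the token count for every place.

(P0=0, P1=3, P2=3, P3=0, P4=1, P5=0, P6=18)

step 1: fire T1:  (P0=0, P1=3, P2=3, P3=0, P4=1, P5=0, P6=2) → (P0=0, P1=3, P2=3, P3=0, P4=1, P5=0, P6=4)
step 2: fire T1:  (P0=0, P1=3, P2=3, P3=0, P4=1, P5=0, P6=4) → (P0=0, P1=3, P2=3, P3=0, P4=1, P5=0, P6=6)
step 3: fire T1:  (P0=0, P1=3, P2=3, P3=0, P4=1, P5=0, P6=6) → (P0=0, P1=3, P2=3, P3=0, P4=1, P5=0, P6=8)
step 4: fire T1:  (P0=0, P1=3, P2=3, P3=0, P4=1, P5=0, P6=8) → (P0=0, P1=3, P2=3, P3=0, P4=1, P5=0, P6=10)
step 5: fire T1:  (P0=0, P1=3, P2=3, P3=0, P4=1, P5=0, P6=10) → (P0=0, P1=3, P2=3, P3=0, P4=1, P5=0, P6=12)
step 6: fire T1:  (P0=0, P1=3, P2=3, P3=0, P4=1, P5=0, P6=12) → (P0=0, P1=3, P2=3, P3=0, P4=1, P5=0, P6=14)
step 7: fire T1:  (P0=0, P1=3, P2=3, P3=0, P4=1, P5=0, P6=14) → (P0=0, P1=3, P2=3, P3=0, P4=1, P5=0, P6=16)
step 8: fire T1:  (P0=0, P1=3, P2=3, P3=0, P4=1, P5=0, P6=16) → (P0=0, P1=3, P2=3, P3=0, P4=1, P5=0, P6=18)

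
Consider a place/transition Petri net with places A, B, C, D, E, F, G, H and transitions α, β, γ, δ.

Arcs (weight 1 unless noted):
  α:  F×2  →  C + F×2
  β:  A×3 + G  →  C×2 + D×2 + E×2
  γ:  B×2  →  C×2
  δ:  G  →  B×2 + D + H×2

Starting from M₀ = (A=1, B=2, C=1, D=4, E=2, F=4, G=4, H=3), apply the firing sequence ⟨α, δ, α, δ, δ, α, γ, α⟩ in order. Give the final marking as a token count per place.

step 1: fire α:  (A=1, B=2, C=1, D=4, E=2, F=4, G=4, H=3) → (A=1, B=2, C=2, D=4, E=2, F=4, G=4, H=3)
step 2: fire δ:  (A=1, B=2, C=2, D=4, E=2, F=4, G=4, H=3) → (A=1, B=4, C=2, D=5, E=2, F=4, G=3, H=5)
step 3: fire α:  (A=1, B=4, C=2, D=5, E=2, F=4, G=3, H=5) → (A=1, B=4, C=3, D=5, E=2, F=4, G=3, H=5)
step 4: fire δ:  (A=1, B=4, C=3, D=5, E=2, F=4, G=3, H=5) → (A=1, B=6, C=3, D=6, E=2, F=4, G=2, H=7)
step 5: fire δ:  (A=1, B=6, C=3, D=6, E=2, F=4, G=2, H=7) → (A=1, B=8, C=3, D=7, E=2, F=4, G=1, H=9)
step 6: fire α:  (A=1, B=8, C=3, D=7, E=2, F=4, G=1, H=9) → (A=1, B=8, C=4, D=7, E=2, F=4, G=1, H=9)
step 7: fire γ:  (A=1, B=8, C=4, D=7, E=2, F=4, G=1, H=9) → (A=1, B=6, C=6, D=7, E=2, F=4, G=1, H=9)
step 8: fire α:  (A=1, B=6, C=6, D=7, E=2, F=4, G=1, H=9) → (A=1, B=6, C=7, D=7, E=2, F=4, G=1, H=9)

(A=1, B=6, C=7, D=7, E=2, F=4, G=1, H=9)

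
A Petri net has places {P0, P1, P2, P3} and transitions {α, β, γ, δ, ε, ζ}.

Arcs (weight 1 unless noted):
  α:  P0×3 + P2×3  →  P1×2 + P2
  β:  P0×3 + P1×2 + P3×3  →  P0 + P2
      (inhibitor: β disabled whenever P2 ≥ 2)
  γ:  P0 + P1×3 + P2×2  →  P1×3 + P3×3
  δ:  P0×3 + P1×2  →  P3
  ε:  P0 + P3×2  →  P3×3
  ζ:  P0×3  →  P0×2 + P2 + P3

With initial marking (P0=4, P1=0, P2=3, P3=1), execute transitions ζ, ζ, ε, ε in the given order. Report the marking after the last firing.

(P0=0, P1=0, P2=5, P3=5)

step 1: fire ζ:  (P0=4, P1=0, P2=3, P3=1) → (P0=3, P1=0, P2=4, P3=2)
step 2: fire ζ:  (P0=3, P1=0, P2=4, P3=2) → (P0=2, P1=0, P2=5, P3=3)
step 3: fire ε:  (P0=2, P1=0, P2=5, P3=3) → (P0=1, P1=0, P2=5, P3=4)
step 4: fire ε:  (P0=1, P1=0, P2=5, P3=4) → (P0=0, P1=0, P2=5, P3=5)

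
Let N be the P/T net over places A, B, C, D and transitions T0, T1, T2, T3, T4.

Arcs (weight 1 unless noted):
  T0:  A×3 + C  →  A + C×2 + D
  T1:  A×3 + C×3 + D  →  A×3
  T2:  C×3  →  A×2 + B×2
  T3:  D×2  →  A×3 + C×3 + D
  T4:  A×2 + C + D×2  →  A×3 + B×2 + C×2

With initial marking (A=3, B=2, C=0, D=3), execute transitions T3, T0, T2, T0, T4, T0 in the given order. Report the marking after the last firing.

(A=3, B=6, C=4, D=3)

step 1: fire T3:  (A=3, B=2, C=0, D=3) → (A=6, B=2, C=3, D=2)
step 2: fire T0:  (A=6, B=2, C=3, D=2) → (A=4, B=2, C=4, D=3)
step 3: fire T2:  (A=4, B=2, C=4, D=3) → (A=6, B=4, C=1, D=3)
step 4: fire T0:  (A=6, B=4, C=1, D=3) → (A=4, B=4, C=2, D=4)
step 5: fire T4:  (A=4, B=4, C=2, D=4) → (A=5, B=6, C=3, D=2)
step 6: fire T0:  (A=5, B=6, C=3, D=2) → (A=3, B=6, C=4, D=3)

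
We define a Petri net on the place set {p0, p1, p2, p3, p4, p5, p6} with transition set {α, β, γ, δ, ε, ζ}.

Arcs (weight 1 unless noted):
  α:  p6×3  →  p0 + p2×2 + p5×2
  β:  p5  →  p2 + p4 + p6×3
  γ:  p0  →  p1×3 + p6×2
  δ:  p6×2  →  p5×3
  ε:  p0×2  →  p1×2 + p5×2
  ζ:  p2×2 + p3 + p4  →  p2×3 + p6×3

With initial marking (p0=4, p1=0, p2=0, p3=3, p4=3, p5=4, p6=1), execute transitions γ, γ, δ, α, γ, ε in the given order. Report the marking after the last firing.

step 1: fire γ:  (p0=4, p1=0, p2=0, p3=3, p4=3, p5=4, p6=1) → (p0=3, p1=3, p2=0, p3=3, p4=3, p5=4, p6=3)
step 2: fire γ:  (p0=3, p1=3, p2=0, p3=3, p4=3, p5=4, p6=3) → (p0=2, p1=6, p2=0, p3=3, p4=3, p5=4, p6=5)
step 3: fire δ:  (p0=2, p1=6, p2=0, p3=3, p4=3, p5=4, p6=5) → (p0=2, p1=6, p2=0, p3=3, p4=3, p5=7, p6=3)
step 4: fire α:  (p0=2, p1=6, p2=0, p3=3, p4=3, p5=7, p6=3) → (p0=3, p1=6, p2=2, p3=3, p4=3, p5=9, p6=0)
step 5: fire γ:  (p0=3, p1=6, p2=2, p3=3, p4=3, p5=9, p6=0) → (p0=2, p1=9, p2=2, p3=3, p4=3, p5=9, p6=2)
step 6: fire ε:  (p0=2, p1=9, p2=2, p3=3, p4=3, p5=9, p6=2) → (p0=0, p1=11, p2=2, p3=3, p4=3, p5=11, p6=2)

(p0=0, p1=11, p2=2, p3=3, p4=3, p5=11, p6=2)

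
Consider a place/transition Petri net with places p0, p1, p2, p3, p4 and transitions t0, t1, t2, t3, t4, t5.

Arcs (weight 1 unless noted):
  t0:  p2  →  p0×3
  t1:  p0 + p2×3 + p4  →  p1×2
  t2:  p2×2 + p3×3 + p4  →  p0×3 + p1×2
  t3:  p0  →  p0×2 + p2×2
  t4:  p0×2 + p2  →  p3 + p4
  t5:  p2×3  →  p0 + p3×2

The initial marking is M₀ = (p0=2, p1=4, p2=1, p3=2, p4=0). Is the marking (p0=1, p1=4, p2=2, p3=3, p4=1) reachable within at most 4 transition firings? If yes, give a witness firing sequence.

step 1: fire t3:  (p0=2, p1=4, p2=1, p3=2, p4=0) → (p0=3, p1=4, p2=3, p3=2, p4=0)
step 2: fire t4:  (p0=3, p1=4, p2=3, p3=2, p4=0) → (p0=1, p1=4, p2=2, p3=3, p4=1)

YES — reachable via ⟨t3, t4⟩ (2 firings)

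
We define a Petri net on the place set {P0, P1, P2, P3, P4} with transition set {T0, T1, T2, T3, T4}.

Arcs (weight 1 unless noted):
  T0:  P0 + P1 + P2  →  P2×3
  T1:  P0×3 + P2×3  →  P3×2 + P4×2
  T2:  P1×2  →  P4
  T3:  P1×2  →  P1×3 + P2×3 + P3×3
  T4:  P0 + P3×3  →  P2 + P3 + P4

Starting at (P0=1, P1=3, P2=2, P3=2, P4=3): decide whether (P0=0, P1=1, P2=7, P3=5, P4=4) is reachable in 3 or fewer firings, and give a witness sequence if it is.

step 1: fire T0:  (P0=1, P1=3, P2=2, P3=2, P4=3) → (P0=0, P1=2, P2=4, P3=2, P4=3)
step 2: fire T3:  (P0=0, P1=2, P2=4, P3=2, P4=3) → (P0=0, P1=3, P2=7, P3=5, P4=3)
step 3: fire T2:  (P0=0, P1=3, P2=7, P3=5, P4=3) → (P0=0, P1=1, P2=7, P3=5, P4=4)

YES — reachable via ⟨T0, T3, T2⟩ (3 firings)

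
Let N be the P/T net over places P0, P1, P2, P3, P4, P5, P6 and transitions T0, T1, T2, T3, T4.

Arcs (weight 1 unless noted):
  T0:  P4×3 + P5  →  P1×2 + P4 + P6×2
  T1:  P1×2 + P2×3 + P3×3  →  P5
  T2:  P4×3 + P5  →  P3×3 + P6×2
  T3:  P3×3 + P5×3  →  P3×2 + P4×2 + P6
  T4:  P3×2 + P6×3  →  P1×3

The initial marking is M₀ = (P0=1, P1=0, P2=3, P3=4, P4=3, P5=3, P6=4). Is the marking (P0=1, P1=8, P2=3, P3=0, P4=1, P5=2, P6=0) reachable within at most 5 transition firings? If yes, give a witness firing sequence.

step 1: fire T0:  (P0=1, P1=0, P2=3, P3=4, P4=3, P5=3, P6=4) → (P0=1, P1=2, P2=3, P3=4, P4=1, P5=2, P6=6)
step 2: fire T4:  (P0=1, P1=2, P2=3, P3=4, P4=1, P5=2, P6=6) → (P0=1, P1=5, P2=3, P3=2, P4=1, P5=2, P6=3)
step 3: fire T4:  (P0=1, P1=5, P2=3, P3=2, P4=1, P5=2, P6=3) → (P0=1, P1=8, P2=3, P3=0, P4=1, P5=2, P6=0)

YES — reachable via ⟨T0, T4, T4⟩ (3 firings)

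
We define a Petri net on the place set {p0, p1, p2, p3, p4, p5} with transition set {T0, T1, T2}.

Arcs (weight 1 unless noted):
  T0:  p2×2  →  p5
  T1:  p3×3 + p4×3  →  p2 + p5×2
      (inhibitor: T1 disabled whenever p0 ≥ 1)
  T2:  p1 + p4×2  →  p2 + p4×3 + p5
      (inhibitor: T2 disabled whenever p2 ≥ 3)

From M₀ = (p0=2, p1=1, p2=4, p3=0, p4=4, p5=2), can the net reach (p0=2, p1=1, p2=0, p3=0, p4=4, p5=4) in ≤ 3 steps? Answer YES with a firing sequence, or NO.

step 1: fire T0:  (p0=2, p1=1, p2=4, p3=0, p4=4, p5=2) → (p0=2, p1=1, p2=2, p3=0, p4=4, p5=3)
step 2: fire T0:  (p0=2, p1=1, p2=2, p3=0, p4=4, p5=3) → (p0=2, p1=1, p2=0, p3=0, p4=4, p5=4)

YES — reachable via ⟨T0, T0⟩ (2 firings)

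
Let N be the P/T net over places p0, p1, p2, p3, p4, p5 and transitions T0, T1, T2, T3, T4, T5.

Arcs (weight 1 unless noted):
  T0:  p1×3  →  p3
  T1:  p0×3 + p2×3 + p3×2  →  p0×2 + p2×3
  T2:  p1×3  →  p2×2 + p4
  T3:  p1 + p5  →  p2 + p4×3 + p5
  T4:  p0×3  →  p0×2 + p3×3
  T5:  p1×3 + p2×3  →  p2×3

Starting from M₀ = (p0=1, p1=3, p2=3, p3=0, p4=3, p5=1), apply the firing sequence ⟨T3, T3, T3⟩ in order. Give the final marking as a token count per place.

step 1: fire T3:  (p0=1, p1=3, p2=3, p3=0, p4=3, p5=1) → (p0=1, p1=2, p2=4, p3=0, p4=6, p5=1)
step 2: fire T3:  (p0=1, p1=2, p2=4, p3=0, p4=6, p5=1) → (p0=1, p1=1, p2=5, p3=0, p4=9, p5=1)
step 3: fire T3:  (p0=1, p1=1, p2=5, p3=0, p4=9, p5=1) → (p0=1, p1=0, p2=6, p3=0, p4=12, p5=1)

(p0=1, p1=0, p2=6, p3=0, p4=12, p5=1)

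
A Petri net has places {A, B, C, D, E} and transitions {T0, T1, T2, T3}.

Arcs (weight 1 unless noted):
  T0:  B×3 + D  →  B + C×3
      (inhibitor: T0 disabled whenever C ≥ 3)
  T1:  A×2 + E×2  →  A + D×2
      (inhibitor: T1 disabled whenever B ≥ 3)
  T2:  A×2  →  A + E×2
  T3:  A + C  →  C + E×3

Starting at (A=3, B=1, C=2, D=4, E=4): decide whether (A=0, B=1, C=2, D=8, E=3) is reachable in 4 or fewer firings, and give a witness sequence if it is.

YES — reachable via ⟨T1, T1, T3⟩ (3 firings)

step 1: fire T1:  (A=3, B=1, C=2, D=4, E=4) → (A=2, B=1, C=2, D=6, E=2)
step 2: fire T1:  (A=2, B=1, C=2, D=6, E=2) → (A=1, B=1, C=2, D=8, E=0)
step 3: fire T3:  (A=1, B=1, C=2, D=8, E=0) → (A=0, B=1, C=2, D=8, E=3)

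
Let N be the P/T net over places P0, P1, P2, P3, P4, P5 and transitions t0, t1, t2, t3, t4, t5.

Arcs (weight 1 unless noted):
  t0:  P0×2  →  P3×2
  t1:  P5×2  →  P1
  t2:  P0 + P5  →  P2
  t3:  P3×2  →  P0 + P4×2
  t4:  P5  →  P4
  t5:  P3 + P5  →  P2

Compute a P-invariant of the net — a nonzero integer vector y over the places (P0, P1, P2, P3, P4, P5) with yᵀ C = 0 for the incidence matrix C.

Incidence matrix C (rows=places, cols=transitions):
       t0   t1   t2   t3   t4   t5
   P0  -2    0   -1    1    0    0
   P1   0    1    0    0    0    0
   P2   0    0    1    0    0    1
   P3   2    0    0   -2    0   -1
   P4   0    0    0    2    1    0
   P5   0   -2   -1    0   -1   -1

Candidate y = [2, 2, 3, 2, 1, 1]; check y·C column-wise:
  col t0: 2·-2 + 2·0 + 3·0 + 2·2 + 1·0 + 1·0 = 0
  col t1: 2·0 + 2·1 + 3·0 + 2·0 + 1·0 + 1·-2 = 0
  col t2: 2·-1 + 2·0 + 3·1 + 2·0 + 1·0 + 1·-1 = 0
  col t3: 2·1 + 2·0 + 3·0 + 2·-2 + 1·2 + 1·0 = 0
  col t4: 2·0 + 2·0 + 3·0 + 2·0 + 1·1 + 1·-1 = 0
  col t5: 2·0 + 2·0 + 3·1 + 2·-1 + 1·0 + 1·-1 = 0

y = (P0:2, P1:2, P2:3, P3:2, P4:1, P5:1)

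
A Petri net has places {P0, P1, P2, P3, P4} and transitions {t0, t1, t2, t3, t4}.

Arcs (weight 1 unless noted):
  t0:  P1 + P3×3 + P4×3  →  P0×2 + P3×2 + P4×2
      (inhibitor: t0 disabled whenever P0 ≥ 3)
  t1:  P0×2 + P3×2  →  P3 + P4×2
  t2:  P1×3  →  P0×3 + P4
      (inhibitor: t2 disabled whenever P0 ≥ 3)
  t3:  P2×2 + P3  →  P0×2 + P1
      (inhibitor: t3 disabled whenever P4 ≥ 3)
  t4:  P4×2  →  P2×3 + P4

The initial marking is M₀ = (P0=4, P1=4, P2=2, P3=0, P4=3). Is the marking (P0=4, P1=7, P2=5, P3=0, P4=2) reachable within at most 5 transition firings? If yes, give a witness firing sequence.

NO — not reachable within 5 firings

depth 0: 1 marking
depth 1: 2 markings reached so far
depth 2: 3 markings reached so far
depth 3: 3 markings reached so far
(frontier empty at depth 3; search complete)
target is not among the 3 markings reachable within 5 steps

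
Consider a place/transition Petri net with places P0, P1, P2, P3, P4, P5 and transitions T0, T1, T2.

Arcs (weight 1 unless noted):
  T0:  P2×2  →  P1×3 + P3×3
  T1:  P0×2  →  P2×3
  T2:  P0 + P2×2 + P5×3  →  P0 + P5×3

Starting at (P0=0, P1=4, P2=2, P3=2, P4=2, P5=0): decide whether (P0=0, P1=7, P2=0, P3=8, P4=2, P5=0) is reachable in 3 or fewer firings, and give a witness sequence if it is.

depth 0: 1 marking
depth 1: 2 markings reached so far
depth 2: 2 markings reached so far
(frontier empty at depth 2; search complete)
target is not among the 2 markings reachable within 3 steps

NO — not reachable within 3 firings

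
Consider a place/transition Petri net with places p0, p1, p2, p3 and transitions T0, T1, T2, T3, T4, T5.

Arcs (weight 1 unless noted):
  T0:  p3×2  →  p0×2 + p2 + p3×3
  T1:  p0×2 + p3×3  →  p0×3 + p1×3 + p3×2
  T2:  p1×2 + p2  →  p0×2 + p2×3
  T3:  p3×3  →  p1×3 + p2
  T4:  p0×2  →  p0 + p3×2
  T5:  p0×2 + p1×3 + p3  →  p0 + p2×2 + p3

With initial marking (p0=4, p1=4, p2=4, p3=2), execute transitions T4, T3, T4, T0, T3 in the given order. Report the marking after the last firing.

step 1: fire T4:  (p0=4, p1=4, p2=4, p3=2) → (p0=3, p1=4, p2=4, p3=4)
step 2: fire T3:  (p0=3, p1=4, p2=4, p3=4) → (p0=3, p1=7, p2=5, p3=1)
step 3: fire T4:  (p0=3, p1=7, p2=5, p3=1) → (p0=2, p1=7, p2=5, p3=3)
step 4: fire T0:  (p0=2, p1=7, p2=5, p3=3) → (p0=4, p1=7, p2=6, p3=4)
step 5: fire T3:  (p0=4, p1=7, p2=6, p3=4) → (p0=4, p1=10, p2=7, p3=1)

(p0=4, p1=10, p2=7, p3=1)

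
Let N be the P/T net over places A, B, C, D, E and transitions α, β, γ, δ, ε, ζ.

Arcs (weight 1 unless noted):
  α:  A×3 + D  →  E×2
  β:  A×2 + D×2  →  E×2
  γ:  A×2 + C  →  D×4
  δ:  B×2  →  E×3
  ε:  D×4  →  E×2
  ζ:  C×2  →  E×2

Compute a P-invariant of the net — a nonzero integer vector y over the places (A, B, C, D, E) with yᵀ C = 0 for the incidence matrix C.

y = (A:1, B:3, C:2, D:1, E:2)

Incidence matrix C (rows=places, cols=transitions):
        α    β    γ    δ    ε    ζ
    A  -3   -2   -2    0    0    0
    B   0    0    0   -2    0    0
    C   0    0   -1    0    0   -2
    D  -1   -2    4    0   -4    0
    E   2    2    0    3    2    2

Candidate y = [1, 3, 2, 1, 2]; check y·C column-wise:
  col α: 1·-3 + 3·0 + 2·0 + 1·-1 + 2·2 = 0
  col β: 1·-2 + 3·0 + 2·0 + 1·-2 + 2·2 = 0
  col γ: 1·-2 + 3·0 + 2·-1 + 1·4 + 2·0 = 0
  col δ: 1·0 + 3·-2 + 2·0 + 1·0 + 2·3 = 0
  col ε: 1·0 + 3·0 + 2·0 + 1·-4 + 2·2 = 0
  col ζ: 1·0 + 3·0 + 2·-2 + 1·0 + 2·2 = 0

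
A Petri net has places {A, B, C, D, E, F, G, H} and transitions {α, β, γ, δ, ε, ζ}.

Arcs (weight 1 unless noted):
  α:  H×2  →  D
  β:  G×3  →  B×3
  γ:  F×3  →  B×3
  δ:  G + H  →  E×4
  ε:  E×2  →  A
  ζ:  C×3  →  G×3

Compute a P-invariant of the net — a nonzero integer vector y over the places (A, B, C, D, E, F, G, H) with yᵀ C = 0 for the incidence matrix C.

y = (A:2, B:4, C:4, D:0, E:1, F:4, G:4, H:0)

Incidence matrix C (rows=places, cols=transitions):
        α    β    γ    δ    ε    ζ
    A   0    0    0    0    1    0
    B   0    3    3    0    0    0
    C   0    0    0    0    0   -3
    D   1    0    0    0    0    0
    E   0    0    0    4   -2    0
    F   0    0   -3    0    0    0
    G   0   -3    0   -1    0    3
    H  -2    0    0   -1    0    0

Candidate y = [2, 4, 4, 0, 1, 4, 4, 0]; check y·C column-wise:
  col α: 2·0 + 4·0 + 4·0 + 0·1 + 1·0 + 4·0 + 4·0 + 0·-2 = 0
  col β: 2·0 + 4·3 + 4·0 + 1·0 + 4·0 + 4·-3 = 0
  col γ: 2·0 + 4·3 + 4·0 + 1·0 + 4·-3 + 4·0 = 0
  col δ: 2·0 + 4·0 + 4·0 + 1·4 + 4·0 + 4·-1 + 0·-1 = 0
  col ε: 2·1 + 4·0 + 4·0 + 1·-2 + 4·0 + 4·0 = 0
  col ζ: 2·0 + 4·0 + 4·-3 + 1·0 + 4·0 + 4·3 = 0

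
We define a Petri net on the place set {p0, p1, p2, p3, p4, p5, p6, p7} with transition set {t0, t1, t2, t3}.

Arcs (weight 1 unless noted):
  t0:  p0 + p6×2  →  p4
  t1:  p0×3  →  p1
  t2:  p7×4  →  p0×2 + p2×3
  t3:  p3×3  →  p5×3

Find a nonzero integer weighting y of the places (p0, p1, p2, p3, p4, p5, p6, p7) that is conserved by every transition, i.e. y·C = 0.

y = (p0:3, p1:9, p2:-2, p3:0, p4:3, p5:0, p6:0, p7:0)

Incidence matrix C (rows=places, cols=transitions):
       t0   t1   t2   t3
   p0  -1   -3    2    0
   p1   0    1    0    0
   p2   0    0    3    0
   p3   0    0    0   -3
   p4   1    0    0    0
   p5   0    0    0    3
   p6  -2    0    0    0
   p7   0    0   -4    0

Candidate y = [3, 9, -2, 0, 3, 0, 0, 0]; check y·C column-wise:
  col t0: 3·-1 + 9·0 + -2·0 + 3·1 + 0·-2 = 0
  col t1: 3·-3 + 9·1 + -2·0 + 3·0 = 0
  col t2: 3·2 + 9·0 + -2·3 + 3·0 + 0·-4 = 0
  col t3: 3·0 + 9·0 + -2·0 + 0·-3 + 3·0 + 0·3 = 0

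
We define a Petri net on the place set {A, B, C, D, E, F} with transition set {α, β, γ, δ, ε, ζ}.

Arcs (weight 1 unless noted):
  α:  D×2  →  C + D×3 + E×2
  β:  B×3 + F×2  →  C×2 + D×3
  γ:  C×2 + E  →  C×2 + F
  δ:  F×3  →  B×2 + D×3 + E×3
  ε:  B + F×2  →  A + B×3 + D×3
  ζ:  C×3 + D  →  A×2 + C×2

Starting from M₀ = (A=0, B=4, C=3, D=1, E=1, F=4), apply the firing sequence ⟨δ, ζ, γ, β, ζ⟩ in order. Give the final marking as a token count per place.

step 1: fire δ:  (A=0, B=4, C=3, D=1, E=1, F=4) → (A=0, B=6, C=3, D=4, E=4, F=1)
step 2: fire ζ:  (A=0, B=6, C=3, D=4, E=4, F=1) → (A=2, B=6, C=2, D=3, E=4, F=1)
step 3: fire γ:  (A=2, B=6, C=2, D=3, E=4, F=1) → (A=2, B=6, C=2, D=3, E=3, F=2)
step 4: fire β:  (A=2, B=6, C=2, D=3, E=3, F=2) → (A=2, B=3, C=4, D=6, E=3, F=0)
step 5: fire ζ:  (A=2, B=3, C=4, D=6, E=3, F=0) → (A=4, B=3, C=3, D=5, E=3, F=0)

(A=4, B=3, C=3, D=5, E=3, F=0)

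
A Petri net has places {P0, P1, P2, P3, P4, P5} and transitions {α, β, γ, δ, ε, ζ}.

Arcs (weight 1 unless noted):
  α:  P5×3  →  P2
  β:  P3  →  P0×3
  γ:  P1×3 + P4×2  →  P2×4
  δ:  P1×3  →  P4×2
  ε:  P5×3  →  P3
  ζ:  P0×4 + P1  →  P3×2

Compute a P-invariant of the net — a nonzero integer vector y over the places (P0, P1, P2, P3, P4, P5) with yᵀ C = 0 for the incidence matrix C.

y = (P0:1, P1:2, P2:3, P3:3, P4:3, P5:1)

Incidence matrix C (rows=places, cols=transitions):
        α    β    γ    δ    ε    ζ
   P0   0    3    0    0    0   -4
   P1   0    0   -3   -3    0   -1
   P2   1    0    4    0    0    0
   P3   0   -1    0    0    1    2
   P4   0    0   -2    2    0    0
   P5  -3    0    0    0   -3    0

Candidate y = [1, 2, 3, 3, 3, 1]; check y·C column-wise:
  col α: 1·0 + 2·0 + 3·1 + 3·0 + 3·0 + 1·-3 = 0
  col β: 1·3 + 2·0 + 3·0 + 3·-1 + 3·0 + 1·0 = 0
  col γ: 1·0 + 2·-3 + 3·4 + 3·0 + 3·-2 + 1·0 = 0
  col δ: 1·0 + 2·-3 + 3·0 + 3·0 + 3·2 + 1·0 = 0
  col ε: 1·0 + 2·0 + 3·0 + 3·1 + 3·0 + 1·-3 = 0
  col ζ: 1·-4 + 2·-1 + 3·0 + 3·2 + 3·0 + 1·0 = 0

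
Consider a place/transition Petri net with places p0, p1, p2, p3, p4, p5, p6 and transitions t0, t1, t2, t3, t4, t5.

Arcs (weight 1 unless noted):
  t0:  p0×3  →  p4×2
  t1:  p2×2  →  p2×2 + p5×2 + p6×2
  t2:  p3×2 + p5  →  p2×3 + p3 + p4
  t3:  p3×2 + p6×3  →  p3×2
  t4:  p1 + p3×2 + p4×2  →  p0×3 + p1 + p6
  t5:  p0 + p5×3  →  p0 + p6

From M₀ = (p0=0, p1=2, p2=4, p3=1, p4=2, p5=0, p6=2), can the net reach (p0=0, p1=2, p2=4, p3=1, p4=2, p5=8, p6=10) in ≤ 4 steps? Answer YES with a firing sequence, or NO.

YES — reachable via ⟨t1, t1, t1, t1⟩ (4 firings)

step 1: fire t1:  (p0=0, p1=2, p2=4, p3=1, p4=2, p5=0, p6=2) → (p0=0, p1=2, p2=4, p3=1, p4=2, p5=2, p6=4)
step 2: fire t1:  (p0=0, p1=2, p2=4, p3=1, p4=2, p5=2, p6=4) → (p0=0, p1=2, p2=4, p3=1, p4=2, p5=4, p6=6)
step 3: fire t1:  (p0=0, p1=2, p2=4, p3=1, p4=2, p5=4, p6=6) → (p0=0, p1=2, p2=4, p3=1, p4=2, p5=6, p6=8)
step 4: fire t1:  (p0=0, p1=2, p2=4, p3=1, p4=2, p5=6, p6=8) → (p0=0, p1=2, p2=4, p3=1, p4=2, p5=8, p6=10)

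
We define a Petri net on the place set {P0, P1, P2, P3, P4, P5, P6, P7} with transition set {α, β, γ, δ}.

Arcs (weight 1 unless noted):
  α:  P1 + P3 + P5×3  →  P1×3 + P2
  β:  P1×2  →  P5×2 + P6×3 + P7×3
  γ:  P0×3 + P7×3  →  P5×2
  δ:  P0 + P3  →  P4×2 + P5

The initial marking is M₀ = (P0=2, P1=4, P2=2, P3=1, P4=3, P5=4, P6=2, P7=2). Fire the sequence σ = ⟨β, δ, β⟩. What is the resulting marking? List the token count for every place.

step 1: fire β:  (P0=2, P1=4, P2=2, P3=1, P4=3, P5=4, P6=2, P7=2) → (P0=2, P1=2, P2=2, P3=1, P4=3, P5=6, P6=5, P7=5)
step 2: fire δ:  (P0=2, P1=2, P2=2, P3=1, P4=3, P5=6, P6=5, P7=5) → (P0=1, P1=2, P2=2, P3=0, P4=5, P5=7, P6=5, P7=5)
step 3: fire β:  (P0=1, P1=2, P2=2, P3=0, P4=5, P5=7, P6=5, P7=5) → (P0=1, P1=0, P2=2, P3=0, P4=5, P5=9, P6=8, P7=8)

(P0=1, P1=0, P2=2, P3=0, P4=5, P5=9, P6=8, P7=8)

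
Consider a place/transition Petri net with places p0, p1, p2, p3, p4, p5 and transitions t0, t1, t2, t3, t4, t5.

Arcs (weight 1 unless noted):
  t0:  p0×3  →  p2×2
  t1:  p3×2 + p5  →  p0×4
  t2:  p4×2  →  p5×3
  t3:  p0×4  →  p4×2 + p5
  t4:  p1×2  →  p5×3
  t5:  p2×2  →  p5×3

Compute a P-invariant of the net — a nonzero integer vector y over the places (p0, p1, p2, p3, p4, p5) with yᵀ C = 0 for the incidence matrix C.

Incidence matrix C (rows=places, cols=transitions):
       t0   t1   t2   t3   t4   t5
   p0  -3    4    0   -4    0    0
   p1   0    0    0    0   -2    0
   p2   2    0    0    0    0   -2
   p3   0   -2    0    0    0    0
   p4   0    0   -2    2    0    0
   p5   0   -1    3    1    3    3

Candidate y = [2, 3, 3, 3, 3, 2]; check y·C column-wise:
  col t0: 2·-3 + 3·0 + 3·2 + 3·0 + 3·0 + 2·0 = 0
  col t1: 2·4 + 3·0 + 3·0 + 3·-2 + 3·0 + 2·-1 = 0
  col t2: 2·0 + 3·0 + 3·0 + 3·0 + 3·-2 + 2·3 = 0
  col t3: 2·-4 + 3·0 + 3·0 + 3·0 + 3·2 + 2·1 = 0
  col t4: 2·0 + 3·-2 + 3·0 + 3·0 + 3·0 + 2·3 = 0
  col t5: 2·0 + 3·0 + 3·-2 + 3·0 + 3·0 + 2·3 = 0

y = (p0:2, p1:3, p2:3, p3:3, p4:3, p5:2)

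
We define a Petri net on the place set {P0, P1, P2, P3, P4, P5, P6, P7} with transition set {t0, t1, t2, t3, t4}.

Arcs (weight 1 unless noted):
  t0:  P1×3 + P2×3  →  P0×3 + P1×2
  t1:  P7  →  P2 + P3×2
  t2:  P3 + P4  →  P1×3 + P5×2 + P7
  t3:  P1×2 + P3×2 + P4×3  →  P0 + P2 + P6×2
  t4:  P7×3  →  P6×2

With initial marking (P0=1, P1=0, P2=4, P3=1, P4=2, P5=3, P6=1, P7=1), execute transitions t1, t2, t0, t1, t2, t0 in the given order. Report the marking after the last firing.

step 1: fire t1:  (P0=1, P1=0, P2=4, P3=1, P4=2, P5=3, P6=1, P7=1) → (P0=1, P1=0, P2=5, P3=3, P4=2, P5=3, P6=1, P7=0)
step 2: fire t2:  (P0=1, P1=0, P2=5, P3=3, P4=2, P5=3, P6=1, P7=0) → (P0=1, P1=3, P2=5, P3=2, P4=1, P5=5, P6=1, P7=1)
step 3: fire t0:  (P0=1, P1=3, P2=5, P3=2, P4=1, P5=5, P6=1, P7=1) → (P0=4, P1=2, P2=2, P3=2, P4=1, P5=5, P6=1, P7=1)
step 4: fire t1:  (P0=4, P1=2, P2=2, P3=2, P4=1, P5=5, P6=1, P7=1) → (P0=4, P1=2, P2=3, P3=4, P4=1, P5=5, P6=1, P7=0)
step 5: fire t2:  (P0=4, P1=2, P2=3, P3=4, P4=1, P5=5, P6=1, P7=0) → (P0=4, P1=5, P2=3, P3=3, P4=0, P5=7, P6=1, P7=1)
step 6: fire t0:  (P0=4, P1=5, P2=3, P3=3, P4=0, P5=7, P6=1, P7=1) → (P0=7, P1=4, P2=0, P3=3, P4=0, P5=7, P6=1, P7=1)

(P0=7, P1=4, P2=0, P3=3, P4=0, P5=7, P6=1, P7=1)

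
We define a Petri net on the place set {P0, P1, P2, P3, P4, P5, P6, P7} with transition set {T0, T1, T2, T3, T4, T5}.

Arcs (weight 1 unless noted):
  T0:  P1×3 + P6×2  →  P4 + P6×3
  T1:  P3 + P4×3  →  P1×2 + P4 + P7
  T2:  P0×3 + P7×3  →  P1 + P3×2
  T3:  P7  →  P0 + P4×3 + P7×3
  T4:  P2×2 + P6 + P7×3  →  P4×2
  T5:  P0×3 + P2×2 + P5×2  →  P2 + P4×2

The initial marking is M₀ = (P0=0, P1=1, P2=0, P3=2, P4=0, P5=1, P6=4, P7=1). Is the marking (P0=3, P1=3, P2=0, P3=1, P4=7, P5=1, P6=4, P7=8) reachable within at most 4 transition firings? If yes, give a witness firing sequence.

step 1: fire T3:  (P0=0, P1=1, P2=0, P3=2, P4=0, P5=1, P6=4, P7=1) → (P0=1, P1=1, P2=0, P3=2, P4=3, P5=1, P6=4, P7=3)
step 2: fire T1:  (P0=1, P1=1, P2=0, P3=2, P4=3, P5=1, P6=4, P7=3) → (P0=1, P1=3, P2=0, P3=1, P4=1, P5=1, P6=4, P7=4)
step 3: fire T3:  (P0=1, P1=3, P2=0, P3=1, P4=1, P5=1, P6=4, P7=4) → (P0=2, P1=3, P2=0, P3=1, P4=4, P5=1, P6=4, P7=6)
step 4: fire T3:  (P0=2, P1=3, P2=0, P3=1, P4=4, P5=1, P6=4, P7=6) → (P0=3, P1=3, P2=0, P3=1, P4=7, P5=1, P6=4, P7=8)

YES — reachable via ⟨T3, T1, T3, T3⟩ (4 firings)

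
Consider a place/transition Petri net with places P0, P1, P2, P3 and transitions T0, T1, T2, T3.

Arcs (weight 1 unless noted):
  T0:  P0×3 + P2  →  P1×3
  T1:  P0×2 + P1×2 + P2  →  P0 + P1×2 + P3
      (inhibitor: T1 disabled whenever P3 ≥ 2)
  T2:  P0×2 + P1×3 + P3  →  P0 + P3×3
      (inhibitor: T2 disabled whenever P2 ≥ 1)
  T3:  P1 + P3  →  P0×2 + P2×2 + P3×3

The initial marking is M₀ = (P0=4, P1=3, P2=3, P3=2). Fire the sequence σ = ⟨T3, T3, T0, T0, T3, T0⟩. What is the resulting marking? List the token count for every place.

(P0=1, P1=9, P2=6, P3=8)

step 1: fire T3:  (P0=4, P1=3, P2=3, P3=2) → (P0=6, P1=2, P2=5, P3=4)
step 2: fire T3:  (P0=6, P1=2, P2=5, P3=4) → (P0=8, P1=1, P2=7, P3=6)
step 3: fire T0:  (P0=8, P1=1, P2=7, P3=6) → (P0=5, P1=4, P2=6, P3=6)
step 4: fire T0:  (P0=5, P1=4, P2=6, P3=6) → (P0=2, P1=7, P2=5, P3=6)
step 5: fire T3:  (P0=2, P1=7, P2=5, P3=6) → (P0=4, P1=6, P2=7, P3=8)
step 6: fire T0:  (P0=4, P1=6, P2=7, P3=8) → (P0=1, P1=9, P2=6, P3=8)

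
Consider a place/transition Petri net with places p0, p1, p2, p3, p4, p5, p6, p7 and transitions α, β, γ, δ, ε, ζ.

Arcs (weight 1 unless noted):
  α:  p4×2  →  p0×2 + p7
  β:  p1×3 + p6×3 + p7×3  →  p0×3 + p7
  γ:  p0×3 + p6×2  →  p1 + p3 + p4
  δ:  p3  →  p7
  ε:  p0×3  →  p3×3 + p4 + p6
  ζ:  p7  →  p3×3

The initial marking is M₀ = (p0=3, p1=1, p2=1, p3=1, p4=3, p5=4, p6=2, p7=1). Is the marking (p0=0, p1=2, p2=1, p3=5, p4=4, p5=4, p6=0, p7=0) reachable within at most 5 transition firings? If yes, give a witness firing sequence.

step 1: fire γ:  (p0=3, p1=1, p2=1, p3=1, p4=3, p5=4, p6=2, p7=1) → (p0=0, p1=2, p2=1, p3=2, p4=4, p5=4, p6=0, p7=1)
step 2: fire ζ:  (p0=0, p1=2, p2=1, p3=2, p4=4, p5=4, p6=0, p7=1) → (p0=0, p1=2, p2=1, p3=5, p4=4, p5=4, p6=0, p7=0)

YES — reachable via ⟨γ, ζ⟩ (2 firings)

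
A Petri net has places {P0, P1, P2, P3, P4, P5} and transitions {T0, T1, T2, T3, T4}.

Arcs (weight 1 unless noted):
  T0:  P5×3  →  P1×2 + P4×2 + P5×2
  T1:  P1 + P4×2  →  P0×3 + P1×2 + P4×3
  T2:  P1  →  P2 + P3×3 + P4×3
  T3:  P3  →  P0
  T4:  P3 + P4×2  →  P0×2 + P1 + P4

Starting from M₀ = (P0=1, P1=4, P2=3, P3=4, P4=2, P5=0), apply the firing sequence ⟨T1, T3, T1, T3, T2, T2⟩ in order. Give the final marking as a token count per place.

step 1: fire T1:  (P0=1, P1=4, P2=3, P3=4, P4=2, P5=0) → (P0=4, P1=5, P2=3, P3=4, P4=3, P5=0)
step 2: fire T3:  (P0=4, P1=5, P2=3, P3=4, P4=3, P5=0) → (P0=5, P1=5, P2=3, P3=3, P4=3, P5=0)
step 3: fire T1:  (P0=5, P1=5, P2=3, P3=3, P4=3, P5=0) → (P0=8, P1=6, P2=3, P3=3, P4=4, P5=0)
step 4: fire T3:  (P0=8, P1=6, P2=3, P3=3, P4=4, P5=0) → (P0=9, P1=6, P2=3, P3=2, P4=4, P5=0)
step 5: fire T2:  (P0=9, P1=6, P2=3, P3=2, P4=4, P5=0) → (P0=9, P1=5, P2=4, P3=5, P4=7, P5=0)
step 6: fire T2:  (P0=9, P1=5, P2=4, P3=5, P4=7, P5=0) → (P0=9, P1=4, P2=5, P3=8, P4=10, P5=0)

(P0=9, P1=4, P2=5, P3=8, P4=10, P5=0)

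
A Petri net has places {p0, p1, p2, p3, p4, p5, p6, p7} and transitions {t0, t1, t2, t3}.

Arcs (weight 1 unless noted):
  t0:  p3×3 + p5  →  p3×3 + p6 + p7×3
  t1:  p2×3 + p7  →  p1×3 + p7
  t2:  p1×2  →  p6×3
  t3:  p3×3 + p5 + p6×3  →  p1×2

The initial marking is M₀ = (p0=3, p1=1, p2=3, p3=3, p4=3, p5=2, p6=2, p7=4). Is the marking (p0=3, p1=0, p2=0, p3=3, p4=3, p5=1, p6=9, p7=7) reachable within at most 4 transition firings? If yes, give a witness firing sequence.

YES — reachable via ⟨t0, t1, t2, t2⟩ (4 firings)

step 1: fire t0:  (p0=3, p1=1, p2=3, p3=3, p4=3, p5=2, p6=2, p7=4) → (p0=3, p1=1, p2=3, p3=3, p4=3, p5=1, p6=3, p7=7)
step 2: fire t1:  (p0=3, p1=1, p2=3, p3=3, p4=3, p5=1, p6=3, p7=7) → (p0=3, p1=4, p2=0, p3=3, p4=3, p5=1, p6=3, p7=7)
step 3: fire t2:  (p0=3, p1=4, p2=0, p3=3, p4=3, p5=1, p6=3, p7=7) → (p0=3, p1=2, p2=0, p3=3, p4=3, p5=1, p6=6, p7=7)
step 4: fire t2:  (p0=3, p1=2, p2=0, p3=3, p4=3, p5=1, p6=6, p7=7) → (p0=3, p1=0, p2=0, p3=3, p4=3, p5=1, p6=9, p7=7)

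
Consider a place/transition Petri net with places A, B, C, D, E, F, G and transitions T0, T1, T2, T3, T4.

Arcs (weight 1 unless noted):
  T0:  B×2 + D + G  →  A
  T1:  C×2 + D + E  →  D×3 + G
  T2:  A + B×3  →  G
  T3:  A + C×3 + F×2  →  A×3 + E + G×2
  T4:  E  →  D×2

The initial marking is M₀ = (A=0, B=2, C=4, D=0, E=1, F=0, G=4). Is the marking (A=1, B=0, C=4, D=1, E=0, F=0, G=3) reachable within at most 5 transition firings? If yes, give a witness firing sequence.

YES — reachable via ⟨T4, T0⟩ (2 firings)

step 1: fire T4:  (A=0, B=2, C=4, D=0, E=1, F=0, G=4) → (A=0, B=2, C=4, D=2, E=0, F=0, G=4)
step 2: fire T0:  (A=0, B=2, C=4, D=2, E=0, F=0, G=4) → (A=1, B=0, C=4, D=1, E=0, F=0, G=3)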